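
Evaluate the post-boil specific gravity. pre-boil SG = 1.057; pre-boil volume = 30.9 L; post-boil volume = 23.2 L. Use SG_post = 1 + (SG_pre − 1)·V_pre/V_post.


pts_pre = (1.057 − 1)·1000 = 57.0000
pts_post = 57.0000·30.9/23.2 = 75.9181
SG_post = 1 + 75.9181/1000

1.0759


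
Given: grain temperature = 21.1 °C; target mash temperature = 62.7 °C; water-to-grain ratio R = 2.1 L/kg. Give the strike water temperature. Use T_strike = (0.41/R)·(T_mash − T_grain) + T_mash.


T_strike = (0.41/2.1)·(62.7 − 21.1) + 62.7

70.8219 °C


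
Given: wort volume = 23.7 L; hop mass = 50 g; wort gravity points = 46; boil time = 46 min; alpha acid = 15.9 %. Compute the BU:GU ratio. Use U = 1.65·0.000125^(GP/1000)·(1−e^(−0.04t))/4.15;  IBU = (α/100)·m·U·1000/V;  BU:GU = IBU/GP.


U = 1.65·0.000125^(46/1000)·(1−e^(−0.04·46))/4.15 = 0.2212
IBU = (15.9/100)·50·0.2212·1000/23.7 = 74.1998
BU:GU = 74.1998/46

1.6130


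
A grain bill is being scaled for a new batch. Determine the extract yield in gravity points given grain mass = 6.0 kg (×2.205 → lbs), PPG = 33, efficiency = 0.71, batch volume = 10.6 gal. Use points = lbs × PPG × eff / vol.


lbs = 6.0 × 2.205 = 13.2300
points = 13.2300 × 33 × 0.71 / 10.6

29.2433 points


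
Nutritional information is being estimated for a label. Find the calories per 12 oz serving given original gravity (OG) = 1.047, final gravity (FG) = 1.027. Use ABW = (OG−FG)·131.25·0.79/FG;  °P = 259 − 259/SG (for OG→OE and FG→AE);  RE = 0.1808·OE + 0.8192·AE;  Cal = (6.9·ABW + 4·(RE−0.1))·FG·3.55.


ABW = (1.047 − 1.027)·131.25·0.79/1.027 = 2.0192
OE = 259 − 259/1.047 = 11.6266 °P
AE = 259 − 259/1.027 = 6.8092 °P
RE = 0.1808·11.6266 + 0.8192·6.8092 = 7.6801 °P
Cal = (6.9·2.0192 + 4·(7.6801−0.1))·1.027·3.55

161.3407 kcal


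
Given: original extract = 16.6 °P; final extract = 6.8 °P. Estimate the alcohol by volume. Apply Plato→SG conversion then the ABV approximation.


SG = 259/(259 − P);  ABV = (OG − FG)·131.25
OG = 259/(259 − 16.6) = 1.0685
FG = 259/(259 − 6.8) = 1.0270
ABV = (1.0685 − 1.0270)·131.25

5.4494 % ABV


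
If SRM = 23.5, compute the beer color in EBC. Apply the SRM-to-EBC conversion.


EBC = SRM · 1.97
EBC = 23.5 · 1.97

46.2950 EBC


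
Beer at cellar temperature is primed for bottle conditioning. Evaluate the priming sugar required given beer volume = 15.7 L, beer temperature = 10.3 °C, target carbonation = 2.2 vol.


residual = 14.695·(0.01821 + 0.09011·e^(−0.04·T));  sugar = (target − residual)·4.0·V
residual = 14.695·(0.01821 + 0.09011·e^(−0.04·10.3)) = 1.1446
sugar = (2.2 − 1.1446)·4.0·15.7

66.2776 g


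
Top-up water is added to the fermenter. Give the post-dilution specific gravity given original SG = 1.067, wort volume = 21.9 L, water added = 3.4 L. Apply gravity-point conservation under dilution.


SG_new = 1 + (SG_old − 1)·V_old/(V_old + V_water)
pts = (1.067 − 1)·1000·21.9/(21.9 + 3.4) = 57.9960
SG_new = 1 + 57.9960/1000

1.0580


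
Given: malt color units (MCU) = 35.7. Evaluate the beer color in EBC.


SRM = 1.4922·MCU^0.6859;  EBC = SRM·1.97
SRM = 1.4922·35.7^0.6859 = 17.3301
EBC = 17.3301·1.97

34.1404 EBC


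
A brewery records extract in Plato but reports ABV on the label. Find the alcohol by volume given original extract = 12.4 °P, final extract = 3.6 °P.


SG = 259/(259 − P);  ABV = (OG − FG)·131.25
OG = 259/(259 − 12.4) = 1.0503
FG = 259/(259 − 3.6) = 1.0141
ABV = (1.0503 − 1.0141)·131.25

4.7497 % ABV


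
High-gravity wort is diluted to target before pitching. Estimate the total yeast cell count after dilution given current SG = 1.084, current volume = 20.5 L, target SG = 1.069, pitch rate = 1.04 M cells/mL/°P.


V_w = V·((SG_c−1)/(SG_t−1)−1);  °P = 259 − 259/SG_t;  cells = rate·(V+V_w)·°P
V_w = 20.5·((1.084−1)/(1.069−1)−1) = 4.4565
V_final = 20.5 + 4.4565 = 24.9565
°P = 259 − 259/1.069 = 16.7175
cells = 1.04·24.9565·16.7175

433.8989 billion cells


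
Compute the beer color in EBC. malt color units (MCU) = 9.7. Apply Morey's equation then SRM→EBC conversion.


SRM = 1.4922·MCU^0.6859;  EBC = SRM·1.97
SRM = 1.4922·9.7^0.6859 = 7.0901
EBC = 7.0901·1.97

13.9675 EBC


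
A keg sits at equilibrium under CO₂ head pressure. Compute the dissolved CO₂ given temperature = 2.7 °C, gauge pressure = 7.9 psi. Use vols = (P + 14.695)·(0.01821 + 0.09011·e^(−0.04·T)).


vols = (7.9 + 14.695)·(0.01821 + 0.09011·e^(−0.04·2.7))

2.2391 volumes


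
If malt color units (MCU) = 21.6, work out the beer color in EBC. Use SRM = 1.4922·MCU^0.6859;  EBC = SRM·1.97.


SRM = 1.4922·21.6^0.6859 = 12.2780
EBC = 12.2780·1.97

24.1877 EBC


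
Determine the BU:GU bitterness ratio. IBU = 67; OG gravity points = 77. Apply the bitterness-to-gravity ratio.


BU:GU = IBU / OG_points
BU:GU = 67 / 77

0.8701


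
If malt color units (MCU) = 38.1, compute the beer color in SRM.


SRM = 1.4922 · MCU^0.6859
SRM = 1.4922 · 38.1^0.6859

18.1211 SRM


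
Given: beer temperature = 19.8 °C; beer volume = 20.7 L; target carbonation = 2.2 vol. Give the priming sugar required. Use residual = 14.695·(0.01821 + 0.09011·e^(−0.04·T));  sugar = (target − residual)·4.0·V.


residual = 14.695·(0.01821 + 0.09011·e^(−0.04·19.8)) = 0.8674
sugar = (2.2 − 0.8674)·4.0·20.7

110.3425 g


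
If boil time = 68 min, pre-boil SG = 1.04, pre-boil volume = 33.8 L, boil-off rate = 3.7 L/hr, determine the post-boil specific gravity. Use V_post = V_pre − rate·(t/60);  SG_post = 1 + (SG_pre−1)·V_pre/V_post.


V_post = 33.8 − 3.7·(68/60) = 29.6067
SG_post = 1 + (1.04 − 1)·33.8/29.6067

1.0457


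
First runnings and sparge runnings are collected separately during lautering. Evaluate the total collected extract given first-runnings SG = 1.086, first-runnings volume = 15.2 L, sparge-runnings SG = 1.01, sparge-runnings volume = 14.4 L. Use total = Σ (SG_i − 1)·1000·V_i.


first = (1.086 − 1)·1000·15.2 = 1307.2000
sparge = (1.01 − 1)·1000·14.4 = 144.0000
total = 1307.2000 + 144.0000

1451.2000 gravity·L


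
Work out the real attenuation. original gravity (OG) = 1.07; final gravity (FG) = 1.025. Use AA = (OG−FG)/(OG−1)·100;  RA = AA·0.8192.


AA = (1.07 − 1.025)/(1.07 − 1)·100 = 64.2857
RA = 64.2857·0.8192

52.6629 %


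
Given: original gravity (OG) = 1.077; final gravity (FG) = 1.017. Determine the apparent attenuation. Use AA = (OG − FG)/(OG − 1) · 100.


AA = (1.077 − 1.017)/(1.077 − 1) · 100

77.9221 %


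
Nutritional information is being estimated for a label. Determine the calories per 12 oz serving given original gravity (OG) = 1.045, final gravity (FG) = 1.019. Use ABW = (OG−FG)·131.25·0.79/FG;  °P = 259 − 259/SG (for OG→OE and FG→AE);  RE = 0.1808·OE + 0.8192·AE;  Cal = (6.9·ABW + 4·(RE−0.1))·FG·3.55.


ABW = (1.045 − 1.019)·131.25·0.79/1.019 = 2.6456
OE = 259 − 259/1.045 = 11.1531 °P
AE = 259 − 259/1.019 = 4.8292 °P
RE = 0.1808·11.1531 + 0.8192·4.8292 = 5.9726 °P
Cal = (6.9·2.6456 + 4·(5.9726−0.1))·1.019·3.55

151.0108 kcal


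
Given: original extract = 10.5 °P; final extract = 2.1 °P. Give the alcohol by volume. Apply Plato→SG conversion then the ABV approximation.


SG = 259/(259 − P);  ABV = (OG − FG)·131.25
OG = 259/(259 − 10.5) = 1.0423
FG = 259/(259 − 2.1) = 1.0082
ABV = (1.0423 − 1.0082)·131.25

4.4729 % ABV


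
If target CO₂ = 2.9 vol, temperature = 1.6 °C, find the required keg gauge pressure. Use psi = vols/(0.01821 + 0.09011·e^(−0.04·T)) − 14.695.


psi = 2.9/(0.01821 + 0.09011·e^(−0.04·1.6)) − 14.695

13.5333 psi


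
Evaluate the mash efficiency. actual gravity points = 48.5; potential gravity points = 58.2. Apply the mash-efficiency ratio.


efficiency = actual / potential × 100
efficiency = 48.5 / 58.2 × 100

83.3333 %


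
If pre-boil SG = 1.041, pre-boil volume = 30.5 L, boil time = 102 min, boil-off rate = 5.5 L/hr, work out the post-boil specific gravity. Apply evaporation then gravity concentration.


V_post = V_pre − rate·(t/60);  SG_post = 1 + (SG_pre−1)·V_pre/V_post
V_post = 30.5 − 5.5·(102/60) = 21.1500
SG_post = 1 + (1.041 − 1)·30.5/21.1500

1.0591


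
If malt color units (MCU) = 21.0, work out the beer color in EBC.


SRM = 1.4922·MCU^0.6859;  EBC = SRM·1.97
SRM = 1.4922·21.0^0.6859 = 12.0431
EBC = 12.0431·1.97

23.7249 EBC


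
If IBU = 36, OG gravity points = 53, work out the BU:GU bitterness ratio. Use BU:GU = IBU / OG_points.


BU:GU = 36 / 53

0.6792


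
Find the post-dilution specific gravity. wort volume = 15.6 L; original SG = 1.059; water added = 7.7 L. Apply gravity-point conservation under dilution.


SG_new = 1 + (SG_old − 1)·V_old/(V_old + V_water)
pts = (1.059 − 1)·1000·15.6/(15.6 + 7.7) = 39.5021
SG_new = 1 + 39.5021/1000

1.0395


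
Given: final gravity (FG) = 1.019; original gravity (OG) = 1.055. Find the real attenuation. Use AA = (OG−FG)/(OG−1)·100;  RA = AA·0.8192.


AA = (1.055 − 1.019)/(1.055 − 1)·100 = 65.4545
RA = 65.4545·0.8192

53.6204 %


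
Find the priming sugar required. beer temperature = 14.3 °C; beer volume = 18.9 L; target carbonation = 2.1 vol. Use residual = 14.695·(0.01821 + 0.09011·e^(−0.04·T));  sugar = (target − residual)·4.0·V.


residual = 14.695·(0.01821 + 0.09011·e^(−0.04·14.3)) = 1.0149
sugar = (2.1 − 1.0149)·4.0·18.9

82.0298 g


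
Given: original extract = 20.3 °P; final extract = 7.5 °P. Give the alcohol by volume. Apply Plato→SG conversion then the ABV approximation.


SG = 259/(259 − P);  ABV = (OG − FG)·131.25
OG = 259/(259 − 20.3) = 1.0850
FG = 259/(259 − 7.5) = 1.0298
ABV = (1.0850 − 1.0298)·131.25

7.2480 % ABV


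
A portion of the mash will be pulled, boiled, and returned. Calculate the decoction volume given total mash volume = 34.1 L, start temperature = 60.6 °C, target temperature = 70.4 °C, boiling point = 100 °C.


V_dec = V_total·(T_target − T_start)/(T_boil − T_start)
V_dec = 34.1·(70.4 − 60.6)/(100 − 60.6)

8.4817 L


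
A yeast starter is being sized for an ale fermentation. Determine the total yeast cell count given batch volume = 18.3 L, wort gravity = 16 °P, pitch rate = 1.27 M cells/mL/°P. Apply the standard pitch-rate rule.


cells (billions) = rate · V_L · °P
cells = 1.27 · 18.3 · 16

371.8560 billion cells


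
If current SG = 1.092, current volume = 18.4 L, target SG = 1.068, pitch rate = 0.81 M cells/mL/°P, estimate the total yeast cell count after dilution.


V_w = V·((SG_c−1)/(SG_t−1)−1);  °P = 259 − 259/SG_t;  cells = rate·(V+V_w)·°P
V_w = 18.4·((1.092−1)/(1.068−1)−1) = 6.4941
V_final = 18.4 + 6.4941 = 24.8941
°P = 259 − 259/1.068 = 16.4906
cells = 0.81·24.8941·16.4906

332.5211 billion cells


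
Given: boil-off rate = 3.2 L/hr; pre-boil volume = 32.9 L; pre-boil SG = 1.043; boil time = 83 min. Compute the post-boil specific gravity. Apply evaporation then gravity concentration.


V_post = V_pre − rate·(t/60);  SG_post = 1 + (SG_pre−1)·V_pre/V_post
V_post = 32.9 − 3.2·(83/60) = 28.4733
SG_post = 1 + (1.043 − 1)·32.9/28.4733

1.0497


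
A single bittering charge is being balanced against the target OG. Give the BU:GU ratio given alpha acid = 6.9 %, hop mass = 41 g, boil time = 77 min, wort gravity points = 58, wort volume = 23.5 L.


U = 1.65·0.000125^(GP/1000)·(1−e^(−0.04t))/4.15;  IBU = (α/100)·m·U·1000/V;  BU:GU = IBU/GP
U = 1.65·0.000125^(58/1000)·(1−e^(−0.04·77))/4.15 = 0.2252
IBU = (6.9/100)·41·0.2252·1000/23.5 = 27.1137
BU:GU = 27.1137/58

0.4675


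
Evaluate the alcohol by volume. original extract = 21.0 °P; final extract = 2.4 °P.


SG = 259/(259 − P);  ABV = (OG − FG)·131.25
OG = 259/(259 − 21.0) = 1.0882
FG = 259/(259 − 2.4) = 1.0094
ABV = (1.0882 − 1.0094)·131.25

10.3533 % ABV


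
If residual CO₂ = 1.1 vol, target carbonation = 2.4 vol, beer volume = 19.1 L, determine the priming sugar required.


sugar = (target − residual)·4.0·V
sugar = (2.4 − 1.1)·4.0·19.1

99.3200 g


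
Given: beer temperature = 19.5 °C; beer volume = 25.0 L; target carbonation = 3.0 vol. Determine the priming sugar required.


residual = 14.695·(0.01821 + 0.09011·e^(−0.04·T));  sugar = (target − residual)·4.0·V
residual = 14.695·(0.01821 + 0.09011·e^(−0.04·19.5)) = 0.8746
sugar = (3.0 − 0.8746)·4.0·25.0

212.5398 g


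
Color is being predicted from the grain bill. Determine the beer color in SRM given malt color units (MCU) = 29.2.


SRM = 1.4922 · MCU^0.6859
SRM = 1.4922 · 29.2^0.6859

15.0985 SRM


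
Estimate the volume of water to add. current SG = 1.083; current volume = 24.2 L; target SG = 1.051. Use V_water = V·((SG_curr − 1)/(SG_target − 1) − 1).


V_water = 24.2·((1.083 − 1)/(1.051 − 1) − 1)

15.1843 L


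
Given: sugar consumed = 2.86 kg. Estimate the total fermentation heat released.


Q = m_sugar · 590 kJ/kg
Q = 2.86 · 590

1687.4000 kJ


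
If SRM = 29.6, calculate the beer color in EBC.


EBC = SRM · 1.97
EBC = 29.6 · 1.97

58.3120 EBC


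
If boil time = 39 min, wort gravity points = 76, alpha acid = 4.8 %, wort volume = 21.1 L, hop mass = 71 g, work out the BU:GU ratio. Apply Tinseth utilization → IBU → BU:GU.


U = 1.65·0.000125^(GP/1000)·(1−e^(−0.04t))/4.15;  IBU = (α/100)·m·U·1000/V;  BU:GU = IBU/GP
U = 1.65·0.000125^(76/1000)·(1−e^(−0.04·39))/4.15 = 0.1586
IBU = (4.8/100)·71·0.1586·1000/21.1 = 25.6195
BU:GU = 25.6195/76

0.3371


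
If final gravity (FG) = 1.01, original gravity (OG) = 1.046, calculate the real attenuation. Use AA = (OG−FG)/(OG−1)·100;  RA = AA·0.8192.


AA = (1.046 − 1.01)/(1.046 − 1)·100 = 78.2609
RA = 78.2609·0.8192

64.1113 %


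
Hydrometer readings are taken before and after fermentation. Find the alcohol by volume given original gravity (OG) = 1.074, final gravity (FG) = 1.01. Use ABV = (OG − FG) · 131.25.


ABV = (1.074 − 1.01) · 131.25

8.4000 % ABV


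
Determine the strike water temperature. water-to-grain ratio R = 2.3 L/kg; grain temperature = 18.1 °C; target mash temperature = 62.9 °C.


T_strike = (0.41/R)·(T_mash − T_grain) + T_mash
T_strike = (0.41/2.3)·(62.9 − 18.1) + 62.9

70.8861 °C


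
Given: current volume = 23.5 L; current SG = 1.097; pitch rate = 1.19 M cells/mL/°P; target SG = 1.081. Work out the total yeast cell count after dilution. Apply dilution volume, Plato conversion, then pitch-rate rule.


V_w = V·((SG_c−1)/(SG_t−1)−1);  °P = 259 − 259/SG_t;  cells = rate·(V+V_w)·°P
V_w = 23.5·((1.097−1)/(1.081−1)−1) = 4.6420
V_final = 23.5 + 4.6420 = 28.1420
°P = 259 − 259/1.081 = 19.4070
cells = 1.19·28.1420·19.4070

649.9211 billion cells


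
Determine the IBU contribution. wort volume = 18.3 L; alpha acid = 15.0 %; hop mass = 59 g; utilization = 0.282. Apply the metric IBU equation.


IBU = (α/100)·mass·U·1000 / V
IBU = (15.0/100)·59·0.282·1000 / 18.3

136.3770 IBU


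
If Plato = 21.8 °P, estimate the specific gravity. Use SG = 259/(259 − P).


SG = 259/(259 − 21.8)

1.0919


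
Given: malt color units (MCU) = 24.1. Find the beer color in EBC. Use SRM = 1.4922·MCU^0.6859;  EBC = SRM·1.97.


SRM = 1.4922·24.1^0.6859 = 13.2359
EBC = 13.2359·1.97

26.0747 EBC


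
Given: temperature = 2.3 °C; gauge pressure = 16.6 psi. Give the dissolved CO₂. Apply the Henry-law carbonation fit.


vols = (P + 14.695)·(0.01821 + 0.09011·e^(−0.04·T))
vols = (16.6 + 14.695)·(0.01821 + 0.09011·e^(−0.04·2.3))

3.1420 volumes


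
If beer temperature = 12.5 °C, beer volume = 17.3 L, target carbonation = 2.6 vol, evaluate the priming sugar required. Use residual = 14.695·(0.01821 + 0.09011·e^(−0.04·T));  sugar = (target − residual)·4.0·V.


residual = 14.695·(0.01821 + 0.09011·e^(−0.04·12.5)) = 1.0707
sugar = (2.6 − 1.0707)·4.0·17.3

105.8245 g


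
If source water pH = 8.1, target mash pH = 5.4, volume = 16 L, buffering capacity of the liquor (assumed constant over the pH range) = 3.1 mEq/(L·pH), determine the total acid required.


acid = buffering capacity · (pH_source − pH_target) · V
acid = 3.1 · (8.1 − 5.4) · 16

133.9200 mEq


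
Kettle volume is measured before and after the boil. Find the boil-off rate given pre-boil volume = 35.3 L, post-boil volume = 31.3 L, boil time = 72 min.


rate = (V_pre − V_post) / (t_min/60)
rate = (35.3 − 31.3) / (72/60)

3.3333 L/hr


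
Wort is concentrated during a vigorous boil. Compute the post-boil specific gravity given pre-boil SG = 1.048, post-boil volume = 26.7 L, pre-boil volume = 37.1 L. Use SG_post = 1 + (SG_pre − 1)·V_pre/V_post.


pts_pre = (1.048 − 1)·1000 = 48.0000
pts_post = 48.0000·37.1/26.7 = 66.6966
SG_post = 1 + 66.6966/1000

1.0667


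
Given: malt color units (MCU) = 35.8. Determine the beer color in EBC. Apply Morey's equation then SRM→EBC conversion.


SRM = 1.4922·MCU^0.6859;  EBC = SRM·1.97
SRM = 1.4922·35.8^0.6859 = 17.3634
EBC = 17.3634·1.97

34.2059 EBC


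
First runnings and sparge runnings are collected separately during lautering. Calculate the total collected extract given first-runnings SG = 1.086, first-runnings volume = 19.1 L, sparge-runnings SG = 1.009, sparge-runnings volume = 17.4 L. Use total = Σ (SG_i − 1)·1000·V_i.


first = (1.086 − 1)·1000·19.1 = 1642.6000
sparge = (1.009 − 1)·1000·17.4 = 156.6000
total = 1642.6000 + 156.6000

1799.2000 gravity·L


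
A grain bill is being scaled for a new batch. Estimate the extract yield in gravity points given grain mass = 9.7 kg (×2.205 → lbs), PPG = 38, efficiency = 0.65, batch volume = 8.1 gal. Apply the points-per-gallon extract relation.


points = lbs × PPG × eff / vol
lbs = 9.7 × 2.205 = 21.3885
points = 21.3885 × 38 × 0.65 / 8.1

65.2217 points


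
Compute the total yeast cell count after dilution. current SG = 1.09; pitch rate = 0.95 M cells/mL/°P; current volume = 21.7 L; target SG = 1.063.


V_w = V·((SG_c−1)/(SG_t−1)−1);  °P = 259 − 259/SG_t;  cells = rate·(V+V_w)·°P
V_w = 21.7·((1.09−1)/(1.063−1)−1) = 9.3000
V_final = 21.7 + 9.3000 = 31.0000
°P = 259 − 259/1.063 = 15.3500
cells = 0.95·31.0000·15.3500

452.0561 billion cells


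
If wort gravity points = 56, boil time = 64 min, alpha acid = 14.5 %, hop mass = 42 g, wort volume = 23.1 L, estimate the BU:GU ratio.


U = 1.65·0.000125^(GP/1000)·(1−e^(−0.04t))/4.15;  IBU = (α/100)·m·U·1000/V;  BU:GU = IBU/GP
U = 1.65·0.000125^(56/1000)·(1−e^(−0.04·64))/4.15 = 0.2218
IBU = (14.5/100)·42·0.2218·1000/23.1 = 58.4691
BU:GU = 58.4691/56

1.0441


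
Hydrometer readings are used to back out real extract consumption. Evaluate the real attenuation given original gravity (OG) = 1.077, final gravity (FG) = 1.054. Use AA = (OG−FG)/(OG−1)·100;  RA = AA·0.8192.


AA = (1.077 − 1.054)/(1.077 − 1)·100 = 29.8701
RA = 29.8701·0.8192

24.4696 %


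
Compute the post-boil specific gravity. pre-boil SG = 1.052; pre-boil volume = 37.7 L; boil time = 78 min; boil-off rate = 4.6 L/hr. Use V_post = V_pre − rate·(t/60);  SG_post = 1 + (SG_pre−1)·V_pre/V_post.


V_post = 37.7 − 4.6·(78/60) = 31.7200
SG_post = 1 + (1.052 − 1)·37.7/31.7200

1.0618


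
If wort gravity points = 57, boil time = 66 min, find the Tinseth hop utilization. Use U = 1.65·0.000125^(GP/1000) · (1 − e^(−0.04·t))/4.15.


bigness = 1.65·0.000125^(57/1000) = 0.9886
boil_factor = (1 − e^(−0.04·66))/4.15 = 0.2238
U = 0.9886 · 0.2238

0.2212


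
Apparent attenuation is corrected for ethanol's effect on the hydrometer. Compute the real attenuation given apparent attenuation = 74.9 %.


RA = AA · 0.8192
RA = 74.9 · 0.8192

61.3581 %


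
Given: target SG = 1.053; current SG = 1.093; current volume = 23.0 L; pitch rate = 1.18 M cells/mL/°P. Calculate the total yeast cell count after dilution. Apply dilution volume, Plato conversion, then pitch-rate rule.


V_w = V·((SG_c−1)/(SG_t−1)−1);  °P = 259 − 259/SG_t;  cells = rate·(V+V_w)·°P
V_w = 23.0·((1.093−1)/(1.053−1)−1) = 17.3585
V_final = 23.0 + 17.3585 = 40.3585
°P = 259 − 259/1.053 = 13.0361
cells = 1.18·40.3585·13.0361

620.8178 billion cells


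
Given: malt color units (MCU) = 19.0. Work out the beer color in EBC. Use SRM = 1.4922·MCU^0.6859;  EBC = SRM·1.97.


SRM = 1.4922·19.0^0.6859 = 11.2441
EBC = 11.2441·1.97

22.1508 EBC


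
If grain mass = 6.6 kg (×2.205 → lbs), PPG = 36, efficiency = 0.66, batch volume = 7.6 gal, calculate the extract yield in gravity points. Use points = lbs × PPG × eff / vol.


lbs = 6.6 × 2.205 = 14.5530
points = 14.5530 × 36 × 0.66 / 7.6

45.4973 points


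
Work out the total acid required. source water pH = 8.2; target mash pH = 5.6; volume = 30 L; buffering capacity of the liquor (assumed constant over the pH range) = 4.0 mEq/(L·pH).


acid = buffering capacity · (pH_source − pH_target) · V
acid = 4.0 · (8.2 − 5.6) · 30

312.0000 mEq


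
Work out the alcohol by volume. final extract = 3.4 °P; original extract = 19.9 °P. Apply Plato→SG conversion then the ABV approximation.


SG = 259/(259 − P);  ABV = (OG − FG)·131.25
OG = 259/(259 − 19.9) = 1.0832
FG = 259/(259 − 3.4) = 1.0133
ABV = (1.0832 − 1.0133)·131.25

9.1779 % ABV


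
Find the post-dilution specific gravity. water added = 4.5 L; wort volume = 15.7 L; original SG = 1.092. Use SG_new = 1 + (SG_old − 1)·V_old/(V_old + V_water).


pts = (1.092 − 1)·1000·15.7/(15.7 + 4.5) = 71.5050
SG_new = 1 + 71.5050/1000

1.0715


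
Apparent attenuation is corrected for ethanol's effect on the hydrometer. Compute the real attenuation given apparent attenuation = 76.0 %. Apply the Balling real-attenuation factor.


RA = AA · 0.8192
RA = 76.0 · 0.8192

62.2592 %


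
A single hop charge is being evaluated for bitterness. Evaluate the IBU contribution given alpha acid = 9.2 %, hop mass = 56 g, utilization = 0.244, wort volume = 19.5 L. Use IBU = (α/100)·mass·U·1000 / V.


IBU = (9.2/100)·56·0.244·1000 / 19.5

64.4661 IBU


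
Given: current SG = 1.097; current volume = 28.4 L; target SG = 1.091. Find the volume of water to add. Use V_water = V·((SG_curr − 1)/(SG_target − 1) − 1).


V_water = 28.4·((1.097 − 1)/(1.091 − 1) − 1)

1.8725 L


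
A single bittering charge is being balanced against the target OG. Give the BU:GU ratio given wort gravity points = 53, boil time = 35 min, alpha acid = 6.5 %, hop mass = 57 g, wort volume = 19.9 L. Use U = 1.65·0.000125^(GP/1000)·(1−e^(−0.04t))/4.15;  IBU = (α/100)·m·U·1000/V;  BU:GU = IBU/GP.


U = 1.65·0.000125^(53/1000)·(1−e^(−0.04·35))/4.15 = 0.1860
IBU = (6.5/100)·57·0.1860·1000/19.9 = 34.6365
BU:GU = 34.6365/53

0.6535


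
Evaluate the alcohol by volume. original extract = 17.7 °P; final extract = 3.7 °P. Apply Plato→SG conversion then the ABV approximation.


SG = 259/(259 − P);  ABV = (OG − FG)·131.25
OG = 259/(259 − 17.7) = 1.0734
FG = 259/(259 − 3.7) = 1.0145
ABV = (1.0734 − 1.0145)·131.25

7.7254 % ABV


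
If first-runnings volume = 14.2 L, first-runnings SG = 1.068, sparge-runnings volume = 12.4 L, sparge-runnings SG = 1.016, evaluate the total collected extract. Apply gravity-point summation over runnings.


total = Σ (SG_i − 1)·1000·V_i
first = (1.068 − 1)·1000·14.2 = 965.6000
sparge = (1.016 − 1)·1000·12.4 = 198.4000
total = 965.6000 + 198.4000

1164.0000 gravity·L


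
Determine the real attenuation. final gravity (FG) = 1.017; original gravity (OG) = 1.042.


AA = (OG−FG)/(OG−1)·100;  RA = AA·0.8192
AA = (1.042 − 1.017)/(1.042 − 1)·100 = 59.5238
RA = 59.5238·0.8192

48.7619 %


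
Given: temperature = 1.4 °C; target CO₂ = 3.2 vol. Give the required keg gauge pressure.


psi = vols/(0.01821 + 0.09011·e^(−0.04·T)) − 14.695
psi = 3.2/(0.01821 + 0.09011·e^(−0.04·1.4)) − 14.695

16.2490 psi


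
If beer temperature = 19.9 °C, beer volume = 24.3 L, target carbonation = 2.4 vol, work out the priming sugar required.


residual = 14.695·(0.01821 + 0.09011·e^(−0.04·T));  sugar = (target − residual)·4.0·V
residual = 14.695·(0.01821 + 0.09011·e^(−0.04·19.9)) = 0.8650
sugar = (2.4 − 0.8650)·4.0·24.3

149.2052 g


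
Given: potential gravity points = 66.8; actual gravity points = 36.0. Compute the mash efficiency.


efficiency = actual / potential × 100
efficiency = 36.0 / 66.8 × 100

53.8922 %


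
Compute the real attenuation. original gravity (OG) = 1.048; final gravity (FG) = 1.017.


AA = (OG−FG)/(OG−1)·100;  RA = AA·0.8192
AA = (1.048 − 1.017)/(1.048 − 1)·100 = 64.5833
RA = 64.5833·0.8192

52.9067 %


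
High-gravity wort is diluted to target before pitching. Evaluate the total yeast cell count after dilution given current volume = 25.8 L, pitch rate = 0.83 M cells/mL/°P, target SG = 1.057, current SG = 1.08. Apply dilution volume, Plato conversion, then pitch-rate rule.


V_w = V·((SG_c−1)/(SG_t−1)−1);  °P = 259 − 259/SG_t;  cells = rate·(V+V_w)·°P
V_w = 25.8·((1.08−1)/(1.057−1)−1) = 10.4105
V_final = 25.8 + 10.4105 = 36.2105
°P = 259 − 259/1.057 = 13.9669
cells = 0.83·36.2105·13.9669

419.7711 billion cells


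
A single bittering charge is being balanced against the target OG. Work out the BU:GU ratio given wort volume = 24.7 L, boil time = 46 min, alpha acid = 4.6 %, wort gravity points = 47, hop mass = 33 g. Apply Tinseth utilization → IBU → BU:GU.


U = 1.65·0.000125^(GP/1000)·(1−e^(−0.04t))/4.15;  IBU = (α/100)·m·U·1000/V;  BU:GU = IBU/GP
U = 1.65·0.000125^(47/1000)·(1−e^(−0.04·46))/4.15 = 0.2192
IBU = (4.6/100)·33·0.2192·1000/24.7 = 13.4727
BU:GU = 13.4727/47

0.2867


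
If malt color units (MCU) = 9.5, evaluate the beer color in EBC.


SRM = 1.4922·MCU^0.6859;  EBC = SRM·1.97
SRM = 1.4922·9.5^0.6859 = 6.9895
EBC = 6.9895·1.97

13.7694 EBC


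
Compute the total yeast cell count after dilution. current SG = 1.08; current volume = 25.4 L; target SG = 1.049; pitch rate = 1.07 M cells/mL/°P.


V_w = V·((SG_c−1)/(SG_t−1)−1);  °P = 259 − 259/SG_t;  cells = rate·(V+V_w)·°P
V_w = 25.4·((1.08−1)/(1.049−1)−1) = 16.0694
V_final = 25.4 + 16.0694 = 41.4694
°P = 259 − 259/1.049 = 12.0982
cells = 1.07·41.4694·12.0982

536.8238 billion cells


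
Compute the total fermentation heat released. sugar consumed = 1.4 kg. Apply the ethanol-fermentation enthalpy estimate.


Q = m_sugar · 590 kJ/kg
Q = 1.4 · 590

826.0000 kJ


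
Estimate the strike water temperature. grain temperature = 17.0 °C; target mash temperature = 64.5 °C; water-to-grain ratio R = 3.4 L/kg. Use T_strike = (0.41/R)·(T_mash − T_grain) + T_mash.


T_strike = (0.41/3.4)·(64.5 − 17.0) + 64.5

70.2279 °C


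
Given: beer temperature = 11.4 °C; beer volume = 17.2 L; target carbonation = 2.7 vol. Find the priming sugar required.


residual = 14.695·(0.01821 + 0.09011·e^(−0.04·T));  sugar = (target − residual)·4.0·V
residual = 14.695·(0.01821 + 0.09011·e^(−0.04·11.4)) = 1.1069
sugar = (2.7 − 1.1069)·4.0·17.2

109.6073 g


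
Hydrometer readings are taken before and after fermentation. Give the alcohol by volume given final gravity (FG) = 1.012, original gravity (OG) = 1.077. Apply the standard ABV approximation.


ABV = (OG − FG) · 131.25
ABV = (1.077 − 1.012) · 131.25

8.5312 % ABV


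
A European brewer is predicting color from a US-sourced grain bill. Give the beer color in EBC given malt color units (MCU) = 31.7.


SRM = 1.4922·MCU^0.6859;  EBC = SRM·1.97
SRM = 1.4922·31.7^0.6859 = 15.9736
EBC = 15.9736·1.97

31.4680 EBC


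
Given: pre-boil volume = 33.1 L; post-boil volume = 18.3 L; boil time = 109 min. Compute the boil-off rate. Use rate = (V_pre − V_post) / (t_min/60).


rate = (33.1 − 18.3) / (109/60)

8.1468 L/hr


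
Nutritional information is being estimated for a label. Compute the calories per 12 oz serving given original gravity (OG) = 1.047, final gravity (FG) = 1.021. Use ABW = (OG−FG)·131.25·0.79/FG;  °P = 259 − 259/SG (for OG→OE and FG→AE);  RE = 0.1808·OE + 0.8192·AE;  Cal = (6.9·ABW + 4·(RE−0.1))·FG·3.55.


ABW = (1.047 − 1.021)·131.25·0.79/1.021 = 2.6404
OE = 259 − 259/1.047 = 11.6266 °P
AE = 259 − 259/1.021 = 5.3271 °P
RE = 0.1808·11.6266 + 0.8192·5.3271 = 6.4661 °P
Cal = (6.9·2.6404 + 4·(6.4661−0.1))·1.021·3.55

158.3320 kcal


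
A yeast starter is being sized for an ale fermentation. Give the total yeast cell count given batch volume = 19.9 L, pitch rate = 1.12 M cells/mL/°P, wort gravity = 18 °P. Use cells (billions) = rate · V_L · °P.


cells = 1.12 · 19.9 · 18

401.1840 billion cells


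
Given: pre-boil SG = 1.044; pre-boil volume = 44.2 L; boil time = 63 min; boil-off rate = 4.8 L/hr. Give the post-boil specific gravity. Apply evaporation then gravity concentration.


V_post = V_pre − rate·(t/60);  SG_post = 1 + (SG_pre−1)·V_pre/V_post
V_post = 44.2 − 4.8·(63/60) = 39.1600
SG_post = 1 + (1.044 − 1)·44.2/39.1600

1.0497


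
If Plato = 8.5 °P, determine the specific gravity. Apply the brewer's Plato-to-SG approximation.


SG = 259/(259 − P)
SG = 259/(259 − 8.5)

1.0339


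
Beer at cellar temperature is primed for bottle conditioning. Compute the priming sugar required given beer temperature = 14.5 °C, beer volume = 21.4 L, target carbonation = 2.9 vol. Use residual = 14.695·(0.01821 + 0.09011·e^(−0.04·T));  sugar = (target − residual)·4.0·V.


residual = 14.695·(0.01821 + 0.09011·e^(−0.04·14.5)) = 1.0090
sugar = (2.9 − 1.0090)·4.0·21.4

161.8701 g


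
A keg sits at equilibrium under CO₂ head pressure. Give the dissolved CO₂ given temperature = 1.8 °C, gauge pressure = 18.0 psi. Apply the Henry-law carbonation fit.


vols = (P + 14.695)·(0.01821 + 0.09011·e^(−0.04·T))
vols = (18.0 + 14.695)·(0.01821 + 0.09011·e^(−0.04·1.8))

3.3369 volumes


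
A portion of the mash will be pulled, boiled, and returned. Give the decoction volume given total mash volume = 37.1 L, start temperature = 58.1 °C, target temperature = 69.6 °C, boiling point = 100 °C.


V_dec = V_total·(T_target − T_start)/(T_boil − T_start)
V_dec = 37.1·(69.6 − 58.1)/(100 − 58.1)

10.1826 L


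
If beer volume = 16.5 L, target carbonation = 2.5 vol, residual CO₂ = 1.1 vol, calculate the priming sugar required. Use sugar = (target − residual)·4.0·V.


sugar = (2.5 − 1.1)·4.0·16.5

92.4000 g


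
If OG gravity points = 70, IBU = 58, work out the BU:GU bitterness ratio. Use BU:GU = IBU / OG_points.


BU:GU = 58 / 70

0.8286


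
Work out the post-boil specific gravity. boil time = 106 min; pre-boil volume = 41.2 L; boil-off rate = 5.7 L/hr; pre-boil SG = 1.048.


V_post = V_pre − rate·(t/60);  SG_post = 1 + (SG_pre−1)·V_pre/V_post
V_post = 41.2 − 5.7·(106/60) = 31.1300
SG_post = 1 + (1.048 − 1)·41.2/31.1300

1.0635


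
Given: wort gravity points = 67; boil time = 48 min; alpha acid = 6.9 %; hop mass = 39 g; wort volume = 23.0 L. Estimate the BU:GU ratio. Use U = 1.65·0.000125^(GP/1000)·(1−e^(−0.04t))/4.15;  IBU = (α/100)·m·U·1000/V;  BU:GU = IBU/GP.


U = 1.65·0.000125^(67/1000)·(1−e^(−0.04·48))/4.15 = 0.1858
IBU = (6.9/100)·39·0.1858·1000/23.0 = 21.7402
BU:GU = 21.7402/67

0.3245


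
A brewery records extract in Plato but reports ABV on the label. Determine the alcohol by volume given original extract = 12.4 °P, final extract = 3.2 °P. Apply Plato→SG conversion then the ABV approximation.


SG = 259/(259 − P);  ABV = (OG − FG)·131.25
OG = 259/(259 − 12.4) = 1.0503
FG = 259/(259 − 3.2) = 1.0125
ABV = (1.0503 − 1.0125)·131.25

4.9578 % ABV


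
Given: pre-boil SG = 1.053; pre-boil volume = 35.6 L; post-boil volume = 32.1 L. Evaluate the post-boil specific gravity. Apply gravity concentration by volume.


SG_post = 1 + (SG_pre − 1)·V_pre/V_post
pts_pre = (1.053 − 1)·1000 = 53.0000
pts_post = 53.0000·35.6/32.1 = 58.7788
SG_post = 1 + 58.7788/1000

1.0588


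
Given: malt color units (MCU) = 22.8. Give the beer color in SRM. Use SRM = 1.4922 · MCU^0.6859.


SRM = 1.4922 · 22.8^0.6859

12.7419 SRM


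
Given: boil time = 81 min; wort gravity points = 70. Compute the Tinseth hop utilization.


U = 1.65·0.000125^(GP/1000) · (1 − e^(−0.04·t))/4.15
bigness = 1.65·0.000125^(70/1000) = 0.8796
boil_factor = (1 − e^(−0.04·81))/4.15 = 0.2315
U = 0.8796 · 0.2315

0.2036


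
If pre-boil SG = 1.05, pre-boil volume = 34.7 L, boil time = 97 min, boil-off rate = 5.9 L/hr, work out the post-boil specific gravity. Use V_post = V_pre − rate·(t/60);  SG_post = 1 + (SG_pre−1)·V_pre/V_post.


V_post = 34.7 − 5.9·(97/60) = 25.1617
SG_post = 1 + (1.05 − 1)·34.7/25.1617

1.0690


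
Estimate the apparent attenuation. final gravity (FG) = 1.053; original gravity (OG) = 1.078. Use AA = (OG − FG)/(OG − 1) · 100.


AA = (1.078 − 1.053)/(1.078 − 1) · 100

32.0513 %


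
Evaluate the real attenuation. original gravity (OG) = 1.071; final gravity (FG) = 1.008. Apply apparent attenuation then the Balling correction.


AA = (OG−FG)/(OG−1)·100;  RA = AA·0.8192
AA = (1.071 − 1.008)/(1.071 − 1)·100 = 88.7324
RA = 88.7324·0.8192

72.6896 %


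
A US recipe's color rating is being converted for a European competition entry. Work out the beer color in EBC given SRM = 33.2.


EBC = SRM · 1.97
EBC = 33.2 · 1.97

65.4040 EBC


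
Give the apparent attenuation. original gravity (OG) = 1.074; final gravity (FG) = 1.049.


AA = (OG − FG)/(OG − 1) · 100
AA = (1.074 − 1.049)/(1.074 − 1) · 100

33.7838 %


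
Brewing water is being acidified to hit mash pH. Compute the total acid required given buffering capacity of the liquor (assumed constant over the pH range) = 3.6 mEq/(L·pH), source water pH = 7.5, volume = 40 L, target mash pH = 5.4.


acid = buffering capacity · (pH_source − pH_target) · V
acid = 3.6 · (7.5 − 5.4) · 40

302.4000 mEq


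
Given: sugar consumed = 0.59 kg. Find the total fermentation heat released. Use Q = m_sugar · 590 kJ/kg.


Q = 0.59 · 590

348.1000 kJ


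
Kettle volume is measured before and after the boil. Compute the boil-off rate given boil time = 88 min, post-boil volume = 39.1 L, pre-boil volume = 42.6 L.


rate = (V_pre − V_post) / (t_min/60)
rate = (42.6 − 39.1) / (88/60)

2.3864 L/hr


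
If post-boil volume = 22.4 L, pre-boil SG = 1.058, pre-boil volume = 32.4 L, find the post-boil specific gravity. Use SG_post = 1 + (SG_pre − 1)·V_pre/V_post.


pts_pre = (1.058 − 1)·1000 = 58.0000
pts_post = 58.0000·32.4/22.4 = 83.8929
SG_post = 1 + 83.8929/1000

1.0839


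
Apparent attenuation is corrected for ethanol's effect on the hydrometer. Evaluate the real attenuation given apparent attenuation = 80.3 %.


RA = AA · 0.8192
RA = 80.3 · 0.8192

65.7818 %


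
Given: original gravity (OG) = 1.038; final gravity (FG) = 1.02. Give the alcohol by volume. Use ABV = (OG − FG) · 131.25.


ABV = (1.038 − 1.02) · 131.25

2.3625 % ABV


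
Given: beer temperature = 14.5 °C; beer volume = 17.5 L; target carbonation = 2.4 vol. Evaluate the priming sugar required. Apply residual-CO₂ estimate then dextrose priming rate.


residual = 14.695·(0.01821 + 0.09011·e^(−0.04·T));  sugar = (target − residual)·4.0·V
residual = 14.695·(0.01821 + 0.09011·e^(−0.04·14.5)) = 1.0090
sugar = (2.4 − 1.0090)·4.0·17.5

97.3704 g


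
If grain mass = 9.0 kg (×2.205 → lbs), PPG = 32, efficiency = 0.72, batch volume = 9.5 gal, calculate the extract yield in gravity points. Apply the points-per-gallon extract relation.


points = lbs × PPG × eff / vol
lbs = 9.0 × 2.205 = 19.8450
points = 19.8450 × 32 × 0.72 / 9.5

48.1293 points


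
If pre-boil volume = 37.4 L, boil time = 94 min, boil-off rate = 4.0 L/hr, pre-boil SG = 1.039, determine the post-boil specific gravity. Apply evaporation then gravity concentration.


V_post = V_pre − rate·(t/60);  SG_post = 1 + (SG_pre−1)·V_pre/V_post
V_post = 37.4 − 4.0·(94/60) = 31.1333
SG_post = 1 + (1.039 − 1)·37.4/31.1333

1.0469


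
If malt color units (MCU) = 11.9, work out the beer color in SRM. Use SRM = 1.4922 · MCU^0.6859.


SRM = 1.4922 · 11.9^0.6859

8.1573 SRM


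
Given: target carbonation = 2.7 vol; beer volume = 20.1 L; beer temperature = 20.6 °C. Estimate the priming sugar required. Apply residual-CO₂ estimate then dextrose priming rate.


residual = 14.695·(0.01821 + 0.09011·e^(−0.04·T));  sugar = (target − residual)·4.0·V
residual = 14.695·(0.01821 + 0.09011·e^(−0.04·20.6)) = 0.8485
sugar = (2.7 − 0.8485)·4.0·20.1

148.8628 g


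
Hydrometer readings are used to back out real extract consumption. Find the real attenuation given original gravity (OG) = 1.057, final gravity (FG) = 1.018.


AA = (OG−FG)/(OG−1)·100;  RA = AA·0.8192
AA = (1.057 − 1.018)/(1.057 − 1)·100 = 68.4211
RA = 68.4211·0.8192

56.0505 %


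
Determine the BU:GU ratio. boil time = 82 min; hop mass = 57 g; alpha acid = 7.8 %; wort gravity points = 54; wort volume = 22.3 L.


U = 1.65·0.000125^(GP/1000)·(1−e^(−0.04t))/4.15;  IBU = (α/100)·m·U·1000/V;  BU:GU = IBU/GP
U = 1.65·0.000125^(54/1000)·(1−e^(−0.04·82))/4.15 = 0.2355
IBU = (7.8/100)·57·0.2355·1000/22.3 = 46.9544
BU:GU = 46.9544/54

0.8695


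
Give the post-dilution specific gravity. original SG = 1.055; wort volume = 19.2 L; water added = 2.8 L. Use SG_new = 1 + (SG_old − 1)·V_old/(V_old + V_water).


pts = (1.055 − 1)·1000·19.2/(19.2 + 2.8) = 48.0000
SG_new = 1 + 48.0000/1000

1.0480


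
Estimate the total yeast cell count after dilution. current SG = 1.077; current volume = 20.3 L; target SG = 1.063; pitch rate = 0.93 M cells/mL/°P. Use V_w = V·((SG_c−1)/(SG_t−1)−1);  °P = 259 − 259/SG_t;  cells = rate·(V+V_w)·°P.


V_w = 20.3·((1.077−1)/(1.063−1)−1) = 4.5111
V_final = 20.3 + 4.5111 = 24.8111
°P = 259 − 259/1.063 = 15.3500
cells = 0.93·24.8111·15.3500

354.1899 billion cells


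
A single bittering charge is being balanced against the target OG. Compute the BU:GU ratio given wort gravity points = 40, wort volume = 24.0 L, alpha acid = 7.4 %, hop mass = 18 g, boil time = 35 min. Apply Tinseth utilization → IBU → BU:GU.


U = 1.65·0.000125^(GP/1000)·(1−e^(−0.04t))/4.15;  IBU = (α/100)·m·U·1000/V;  BU:GU = IBU/GP
U = 1.65·0.000125^(40/1000)·(1−e^(−0.04·35))/4.15 = 0.2091
IBU = (7.4/100)·18·0.2091·1000/24.0 = 11.6047
BU:GU = 11.6047/40

0.2901


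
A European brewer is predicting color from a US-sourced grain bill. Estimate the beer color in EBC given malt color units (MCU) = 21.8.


SRM = 1.4922·MCU^0.6859;  EBC = SRM·1.97
SRM = 1.4922·21.8^0.6859 = 12.3559
EBC = 12.3559·1.97

24.3411 EBC


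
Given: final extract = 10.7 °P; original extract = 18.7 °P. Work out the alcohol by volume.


SG = 259/(259 − P);  ABV = (OG − FG)·131.25
OG = 259/(259 − 18.7) = 1.0778
FG = 259/(259 − 10.7) = 1.0431
ABV = (1.0778 − 1.0431)·131.25

4.5578 % ABV


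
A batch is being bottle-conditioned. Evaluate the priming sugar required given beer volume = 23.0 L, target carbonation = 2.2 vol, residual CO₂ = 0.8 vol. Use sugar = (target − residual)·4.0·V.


sugar = (2.2 − 0.8)·4.0·23.0

128.8000 g
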